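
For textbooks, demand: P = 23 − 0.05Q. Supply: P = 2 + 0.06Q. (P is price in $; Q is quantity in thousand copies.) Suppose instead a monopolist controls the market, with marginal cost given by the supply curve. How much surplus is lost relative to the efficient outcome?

$195.76 thousand

Competitive equilibrium: 23 − 0.05Q = 2 + 0.06Q → Q* = 190.9091, P* = 13.4545.
Marginal revenue: MR = 23 − 0.1Q. Set MR = MC: 23 − 0.1Q = 2 + 0.06Q → Q_m = 131.25.
Price P_m = 23 − 0.05·131.25 = 16.4375; MC(Q_m) = 2 + 0.06·131.25 = 9.875.
Competitive Q* = 190.9091, so ΔQ = 59.6591; wedge = 16.4375 − 9.875 = 6.5625.
DWL = ½ × 59.6591 × 6.5625 = $195.76 thousand.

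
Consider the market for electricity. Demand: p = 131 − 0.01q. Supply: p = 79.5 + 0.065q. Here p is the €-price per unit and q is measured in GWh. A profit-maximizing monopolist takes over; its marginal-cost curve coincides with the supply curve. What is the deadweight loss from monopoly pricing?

€244.73

Competitive equilibrium: 131 − 0.01q = 79.5 + 0.065q → q* = 686.6667, p* = 124.1333.
Marginal revenue: MR = 131 − 0.02q. Set MR = MC: 131 − 0.02q = 79.5 + 0.065q → q_m = 605.8824.
Price p_m = 131 − 0.01·605.8824 = 124.9412; MC(q_m) = 79.5 + 0.065·605.8824 = 118.8824.
Competitive q* = 686.6667, so Δq = 80.7843; wedge = 124.9412 − 118.8824 = 6.0588.
Deadweight loss = ½ × 80.7843 × 6.0588 = €244.73.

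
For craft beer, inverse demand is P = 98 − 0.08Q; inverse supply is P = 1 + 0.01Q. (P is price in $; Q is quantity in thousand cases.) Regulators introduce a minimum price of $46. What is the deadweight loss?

Competitive equilibrium: 98 − 0.08Q = 1 + 0.01Q → Q* = 1077.7778, P* = 11.7778.
At the floor P = 46, quantity demanded = (98 − 46)/0.08 = 650.
Sellers' marginal cost at Q' = 650: 1 + 0.01·650 = 7.5.
ΔQ = 1077.7778 − 650 = 427.7778; wedge = 46 − 7.5 = 38.5.
DWL = ½ × 427.7778 × 38.5 = $8234.72 thousand.

$8234.72 thousand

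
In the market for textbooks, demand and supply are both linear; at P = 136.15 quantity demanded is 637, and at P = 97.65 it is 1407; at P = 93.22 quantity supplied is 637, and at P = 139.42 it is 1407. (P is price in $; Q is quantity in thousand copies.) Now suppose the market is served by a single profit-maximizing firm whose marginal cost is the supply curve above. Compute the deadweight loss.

$5668.06 thousand

Demand slope = (97.65 − 136.15)/(1407 − 637) = −0.05, so P = 168 − 0.05Q.
Supply slope = (139.42 − 93.22)/(1407 − 637) = 0.06, so P = 55 + 0.06Q.
Competitive equilibrium: 168 − 0.05Q = 55 + 0.06Q → Q* = 1027.2727, P* = 116.6364.
Marginal revenue: MR = 168 − 0.1Q. Set MR = MC: 168 − 0.1Q = 55 + 0.06Q → Q_m = 706.25.
Price P_m = 168 − 0.05·706.25 = 132.6875; MC(Q_m) = 55 + 0.06·706.25 = 97.375.
Competitive Q* = 1027.2727, so ΔQ = 321.0227; wedge = 132.6875 − 97.375 = 35.3125.
Welfare loss = ½ × 321.0227 × 35.3125 = $5668.06 thousand.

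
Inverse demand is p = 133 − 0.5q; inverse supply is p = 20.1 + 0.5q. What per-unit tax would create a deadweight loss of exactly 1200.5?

Competitive equilibrium: 133 − 0.5q = 20.1 + 0.5q → q* = 112.9, p* = 76.55.
A tax t gives Δq = t/1 and wedge t, so DWL = t²/2.
t²/2 = 1200.5 → t² = 2401 → t = 49.

49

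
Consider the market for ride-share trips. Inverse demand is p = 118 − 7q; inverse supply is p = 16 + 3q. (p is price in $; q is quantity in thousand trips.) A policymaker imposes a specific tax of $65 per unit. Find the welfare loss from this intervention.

$211.25 thousand

Competitive equilibrium: 118 − 7q = 16 + 3q → q* = 10.2, p* = 46.6.
With the tax, the buyer price exceeds the seller price by 65: (118 − 7q) − (16 + 3q) = 65 → q' = 3.7.
Δq = 10.2 − 3.7 = 6.5; the wedge equals the tax, 65.
Welfare loss = ½ × 6.5 × 65 = $211.25 thousand.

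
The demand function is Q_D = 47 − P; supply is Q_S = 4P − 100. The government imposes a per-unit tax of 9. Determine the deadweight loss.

In inverse form: demand P = 47 − Q, supply P = 25 + 0.25Q.
Competitive equilibrium: 47 − Q = 25 + 0.25Q → Q* = 17.6, P* = 29.4.
With the tax, the buyer price exceeds the seller price by 9: (47 − Q) − (25 + 0.25Q) = 9 → Q' = 10.4.
ΔQ = 17.6 − 10.4 = 7.2; the wedge equals the tax, 9.
DWL = ½ × 7.2 × 9 = 32.40.

32.40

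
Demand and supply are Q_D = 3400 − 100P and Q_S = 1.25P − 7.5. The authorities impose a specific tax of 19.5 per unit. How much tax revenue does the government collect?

In inverse form: demand P = 34 − 0.01Q, supply P = 6 + 0.8Q.
Competitive equilibrium: 34 − 0.01Q = 6 + 0.8Q → Q* = 34.5679, P* = 33.6543.
With the tax, the buyer price exceeds the seller price by 19.5: (34 − 0.01Q) − (6 + 0.8Q) = 19.5 → Q' = 10.4938.
Tax revenue = 19.5 × 10.4938 = 204.63.

204.63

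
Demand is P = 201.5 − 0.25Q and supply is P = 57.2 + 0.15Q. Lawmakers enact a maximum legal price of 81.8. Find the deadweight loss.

Competitive equilibrium: 201.5 − 0.25Q = 57.2 + 0.15Q → Q* = 360.75, P* = 111.3125.
At the ceiling P = 81.8, quantity supplied = (81.8 − 57.2)/0.15 = 164.
Willingness to pay at Q' = 164: 201.5 − 0.25·164 = 160.5.
ΔQ = 360.75 − 164 = 196.75; wedge = 160.5 − 81.8 = 78.7.
Welfare loss = ½ × 196.75 × 78.7 = 7742.11.

7742.11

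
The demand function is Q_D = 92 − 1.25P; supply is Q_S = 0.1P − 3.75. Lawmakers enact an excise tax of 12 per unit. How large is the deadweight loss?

6.67

In inverse form: demand P = 73.6 − 0.8Q, supply P = 37.5 + 10Q.
Competitive equilibrium: 73.6 − 0.8Q = 37.5 + 10Q → Q* = 3.3426, P* = 70.9259.
With the tax, the buyer price exceeds the seller price by 12: (73.6 − 0.8Q) − (37.5 + 10Q) = 12 → Q' = 2.2315.
ΔQ = 3.3426 − 2.2315 = 1.1111; the wedge equals the tax, 12.
The triangle = ½ × 1.1111 × 12 = 6.67.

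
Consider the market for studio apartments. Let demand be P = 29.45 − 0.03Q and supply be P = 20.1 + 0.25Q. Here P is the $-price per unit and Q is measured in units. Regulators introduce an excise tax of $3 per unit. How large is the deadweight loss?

$16.07

Competitive equilibrium: 29.45 − 0.03Q = 20.1 + 0.25Q → Q* = 33.3929, P* = 28.4482.
With the tax, the buyer price exceeds the seller price by 3: (29.45 − 0.03Q) − (20.1 + 0.25Q) = 3 → Q' = 22.6786.
ΔQ = 33.3929 − 22.6786 = 10.7143; the wedge equals the tax, 3.
DWL = ½ × 10.7143 × 3 = $16.07.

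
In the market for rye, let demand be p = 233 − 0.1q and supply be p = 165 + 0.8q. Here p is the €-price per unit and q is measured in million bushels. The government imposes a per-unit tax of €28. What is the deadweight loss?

€435.56 million

Competitive equilibrium: 233 − 0.1q = 165 + 0.8q → q* = 75.5556, p* = 225.4444.
With the tax, the buyer price exceeds the seller price by 28: (233 − 0.1q) − (165 + 0.8q) = 28 → q' = 44.4444.
Δq = 75.5556 − 44.4444 = 31.1112; the wedge equals the tax, 28.
Deadweight loss = ½ × 31.1112 × 28 = €435.56 million.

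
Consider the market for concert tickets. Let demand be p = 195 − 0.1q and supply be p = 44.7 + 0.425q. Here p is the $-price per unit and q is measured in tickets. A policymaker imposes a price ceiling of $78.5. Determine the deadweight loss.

$11221.39

Competitive equilibrium: 195 − 0.1q = 44.7 + 0.425q → q* = 286.28571, p* = 166.37143.
At the ceiling p = 78.5, quantity supplied = (78.5 − 44.7)/0.425 = 79.52941.
Willingness to pay at q' = 79.52941: 195 − 0.1·79.52941 = 187.04706.
Δq = 286.28571 − 79.52941 = 206.7563; wedge = 187.04706 − 78.5 = 108.54706.
Welfare loss = ½ × 206.7563 × 108.54706 = $11221.39.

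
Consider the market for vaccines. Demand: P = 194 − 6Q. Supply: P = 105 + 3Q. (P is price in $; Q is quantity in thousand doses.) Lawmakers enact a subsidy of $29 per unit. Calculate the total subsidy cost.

$380.22 thousand

Competitive equilibrium: 194 − 6Q = 105 + 3Q → Q* = 9.8889, P* = 134.6667.
The subsidy lowers effective supply by 29: P = 76 + 3Q.
New quantity: 194 − 6Q = 76 + 3Q → Q' = 13.1111.
Total subsidy cost = 29 × 13.1111 = $380.22 thousand.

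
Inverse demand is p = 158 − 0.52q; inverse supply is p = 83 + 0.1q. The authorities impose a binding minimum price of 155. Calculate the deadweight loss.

4113.92

Competitive equilibrium: 158 − 0.52q = 83 + 0.1q → q* = 120.9677, p* = 95.0968.
At the floor p = 155, quantity demanded = (158 − 155)/0.52 = 5.7692.
Sellers' marginal cost at q' = 5.7692: 83 + 0.1·5.7692 = 83.5769.
Δq = 120.9677 − 5.7692 = 115.1985; wedge = 155 − 83.5769 = 71.4231.
Deadweight loss = ½ × 115.1985 × 71.4231 = 4113.92.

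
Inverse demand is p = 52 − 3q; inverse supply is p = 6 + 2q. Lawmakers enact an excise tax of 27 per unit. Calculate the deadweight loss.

72.90

Competitive equilibrium: 52 − 3q = 6 + 2q → q* = 9.2, p* = 24.4.
With the tax, the buyer price exceeds the seller price by 27: (52 − 3q) − (6 + 2q) = 27 → q' = 3.8.
Δq = 9.2 − 3.8 = 5.4; the wedge equals the tax, 27.
DWL = ½ × 5.4 × 27 = 72.90.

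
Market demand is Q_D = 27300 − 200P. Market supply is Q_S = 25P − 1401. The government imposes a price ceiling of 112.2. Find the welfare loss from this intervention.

3317.76

In inverse form: demand P = 136.5 − 0.005Q, supply P = 56.04 + 0.04Q.
Competitive equilibrium: 136.5 − 0.005Q = 56.04 + 0.04Q → Q* = 1788, P* = 127.56.
At the ceiling P = 112.2, quantity supplied = (112.2 − 56.04)/0.04 = 1404.
Willingness to pay at Q' = 1404: 136.5 − 0.005·1404 = 129.48.
ΔQ = 1788 − 1404 = 384; wedge = 129.48 − 112.2 = 17.28.
The triangle = ½ × 384 × 17.28 = 3317.76.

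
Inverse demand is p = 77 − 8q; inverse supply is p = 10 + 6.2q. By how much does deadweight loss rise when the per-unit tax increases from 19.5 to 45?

57.91

Competitive equilibrium: 77 − 8q = 10 + 6.2q → q* = 4.7183, p* = 39.2535.
For a per-unit tax t: Δq = t/14.2, so DWL = ½·t·(t/14.2) = t²/28.4.
At t = 19.5: DWL = 13.389. At t = 45: DWL = 71.303.
Increase = 71.303 − 13.389 = 57.91.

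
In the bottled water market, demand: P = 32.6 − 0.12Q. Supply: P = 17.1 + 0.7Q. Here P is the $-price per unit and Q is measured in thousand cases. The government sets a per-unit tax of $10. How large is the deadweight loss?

Competitive equilibrium: 32.6 − 0.12Q = 17.1 + 0.7Q → Q* = 18.9024, P* = 30.3317.
With the tax, the buyer price exceeds the seller price by 10: (32.6 − 0.12Q) − (17.1 + 0.7Q) = 10 → Q' = 6.7073.
ΔQ = 18.9024 − 6.7073 = 12.1951; the wedge equals the tax, 10.
The triangle = ½ × 12.1951 × 10 = $60.98 thousand.

$60.98 thousand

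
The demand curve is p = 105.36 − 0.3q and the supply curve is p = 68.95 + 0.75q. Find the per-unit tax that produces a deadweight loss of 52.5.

10.5

Competitive equilibrium: 105.36 − 0.3q = 68.95 + 0.75q → q* = 34.6762, p* = 94.9571.
A tax t gives Δq = t/1.05 and wedge t, so DWL = t²/2.1.
t²/2.1 = 52.5 → t² = 110.25 → t = 10.5.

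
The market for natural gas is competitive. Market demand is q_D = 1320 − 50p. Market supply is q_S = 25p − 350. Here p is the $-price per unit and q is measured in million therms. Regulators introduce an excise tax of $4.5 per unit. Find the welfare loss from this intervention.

$168.75 million

In inverse form: demand p = 26.4 − 0.02q, supply p = 14 + 0.04q.
Competitive equilibrium: 26.4 − 0.02q = 14 + 0.04q → q* = 206.6667, p* = 22.2667.
With the tax, the buyer price exceeds the seller price by 4.5: (26.4 − 0.02q) − (14 + 0.04q) = 4.5 → q' = 131.6667.
Δq = 206.6667 − 131.6667 = 75; the wedge equals the tax, 4.5.
Welfare loss = ½ × 75 × 4.5 = $168.75 million.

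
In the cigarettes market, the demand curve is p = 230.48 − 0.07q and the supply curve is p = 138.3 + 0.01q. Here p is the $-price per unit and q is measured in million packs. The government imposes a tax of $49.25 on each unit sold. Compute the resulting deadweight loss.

$15159.77 million

Competitive equilibrium: 230.48 − 0.07q = 138.3 + 0.01q → q* = 1152.25, p* = 149.8225.
With the tax, the buyer price exceeds the seller price by 49.25: (230.48 − 0.07q) − (138.3 + 0.01q) = 49.25 → q' = 536.625.
Δq = 1152.25 − 536.625 = 615.625; the wedge equals the tax, 49.25.
Welfare loss = ½ × 615.625 × 49.25 = $15159.77 million.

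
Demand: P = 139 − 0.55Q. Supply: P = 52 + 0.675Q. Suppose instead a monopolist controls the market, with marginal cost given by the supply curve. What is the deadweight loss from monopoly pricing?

296.62

Competitive equilibrium: 139 − 0.55Q = 52 + 0.675Q → Q* = 71.0204, P* = 99.9388.
Marginal revenue: MR = 139 − 1.1Q. Set MR = MC: 139 − 1.1Q = 52 + 0.675Q → Q_m = 49.0141.
Price P_m = 139 − 0.55·49.0141 = 112.0422; MC(Q_m) = 52 + 0.675·49.0141 = 85.0845.
Competitive Q* = 71.0204, so ΔQ = 22.0063; wedge = 112.0422 − 85.0845 = 26.9577.
DWL = ½ × 22.0063 × 26.9577 = 296.62.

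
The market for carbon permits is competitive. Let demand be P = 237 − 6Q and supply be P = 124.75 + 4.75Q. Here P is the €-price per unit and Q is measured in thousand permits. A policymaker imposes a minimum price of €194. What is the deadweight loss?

€57.66 thousand

Competitive equilibrium: 237 − 6Q = 124.75 + 4.75Q → Q* = 10.4419, P* = 174.3488.
At the floor P = 194, quantity demanded = (237 − 194)/6 = 7.1667.
Sellers' marginal cost at Q' = 7.1667: 124.75 + 4.75·7.1667 = 158.7918.
ΔQ = 10.4419 − 7.1667 = 3.2752; wedge = 194 − 158.7918 = 35.2082.
Deadweight loss = ½ × 3.2752 × 35.2082 = €57.66 thousand.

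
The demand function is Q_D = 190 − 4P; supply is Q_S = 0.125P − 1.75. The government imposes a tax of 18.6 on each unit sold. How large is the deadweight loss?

20.97

In inverse form: demand P = 47.5 − 0.25Q, supply P = 14 + 8Q.
Competitive equilibrium: 47.5 − 0.25Q = 14 + 8Q → Q* = 4.0606, P* = 46.4848.
With the tax, the buyer price exceeds the seller price by 18.6: (47.5 − 0.25Q) − (14 + 8Q) = 18.6 → Q' = 1.8061.
ΔQ = 4.0606 − 1.8061 = 2.2545; the wedge equals the tax, 18.6.
The triangle = ½ × 2.2545 × 18.6 = 20.97.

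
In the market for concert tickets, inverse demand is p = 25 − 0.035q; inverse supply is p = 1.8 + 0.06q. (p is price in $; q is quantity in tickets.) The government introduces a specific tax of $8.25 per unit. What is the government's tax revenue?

Competitive equilibrium: 25 − 0.035q = 1.8 + 0.06q → q* = 244.2105, p* = 16.4526.
With the tax, the buyer price exceeds the seller price by 8.25: (25 − 0.035q) − (1.8 + 0.06q) = 8.25 → q' = 157.3684.
Tax revenue = 8.25 × 157.3684 = $1298.29.

$1298.29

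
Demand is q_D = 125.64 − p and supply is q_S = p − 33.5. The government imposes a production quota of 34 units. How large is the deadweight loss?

145.68

In inverse form: demand p = 125.64 − q, supply p = 33.5 + q.
Competitive equilibrium: 125.64 − q = 33.5 + q → q* = 46.07, p* = 79.57.
At q = 34: demand price = 125.64 − 1·34 = 91.64; supply price = 33.5 + 1·34 = 67.5.
Δq = 46.07 − 34 = 12.07; wedge = 91.64 − 67.5 = 24.14.
Welfare loss = ½ × 12.07 × 24.14 = 145.68.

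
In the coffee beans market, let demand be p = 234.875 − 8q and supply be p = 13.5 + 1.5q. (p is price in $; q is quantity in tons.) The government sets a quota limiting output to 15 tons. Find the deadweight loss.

$327.44

Competitive equilibrium: 234.875 − 8q = 13.5 + 1.5q → q* = 23.302632, p* = 48.453947.
At q = 15: demand price = 234.875 − 8·15 = 114.875; supply price = 13.5 + 1.5·15 = 36.
Δq = 23.302632 − 15 = 8.302632; wedge = 114.875 − 36 = 78.875.
The triangle = ½ × 8.302632 × 78.875 = $327.44.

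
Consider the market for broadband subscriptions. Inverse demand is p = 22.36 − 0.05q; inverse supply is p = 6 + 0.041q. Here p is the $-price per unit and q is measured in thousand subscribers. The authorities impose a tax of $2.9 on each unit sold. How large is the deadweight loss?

$46.21 thousand

Competitive equilibrium: 22.36 − 0.05q = 6 + 0.041q → q* = 179.7802, p* = 13.371.
With the tax, the buyer price exceeds the seller price by 2.9: (22.36 − 0.05q) − (6 + 0.041q) = 2.9 → q' = 147.9121.
Δq = 179.7802 − 147.9121 = 31.8681; the wedge equals the tax, 2.9.
The triangle = ½ × 31.8681 × 2.9 = $46.21 thousand.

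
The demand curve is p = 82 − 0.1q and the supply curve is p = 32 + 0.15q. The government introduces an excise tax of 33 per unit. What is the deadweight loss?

Competitive equilibrium: 82 − 0.1q = 32 + 0.15q → q* = 200, p* = 62.
With the tax, the buyer price exceeds the seller price by 33: (82 − 0.1q) − (32 + 0.15q) = 33 → q' = 68.
Δq = 200 − 68 = 132; the wedge equals the tax, 33.
Welfare loss = ½ × 132 × 33 = 2178.

2178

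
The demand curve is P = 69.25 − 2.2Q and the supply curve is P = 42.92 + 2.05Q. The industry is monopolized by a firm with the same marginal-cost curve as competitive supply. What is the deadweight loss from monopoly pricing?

Competitive equilibrium: 69.25 − 2.2Q = 42.92 + 2.05Q → Q* = 6.1953, P* = 55.6204.
Marginal revenue: MR = 69.25 − 4.4Q. Set MR = MC: 69.25 − 4.4Q = 42.92 + 2.05Q → Q_m = 4.0822.
Price P_m = 69.25 − 2.2·4.0822 = 60.2692; MC(Q_m) = 42.92 + 2.05·4.0822 = 51.2885.
Competitive Q* = 6.1953, so ΔQ = 2.1131; wedge = 60.2692 − 51.2885 = 8.9807.
Deadweight loss = ½ × 2.1131 × 8.9807 = 9.49.

9.49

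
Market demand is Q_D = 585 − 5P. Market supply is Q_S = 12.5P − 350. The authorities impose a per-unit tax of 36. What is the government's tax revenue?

In inverse form: demand P = 117 − 0.2Q, supply P = 28 + 0.08Q.
Competitive equilibrium: 117 − 0.2Q = 28 + 0.08Q → Q* = 317.8571, P* = 53.4286.
With the tax, the buyer price exceeds the seller price by 36: (117 − 0.2Q) − (28 + 0.08Q) = 36 → Q' = 189.2857.
Tax revenue = 36 × 189.2857 = 6814.29.

6814.29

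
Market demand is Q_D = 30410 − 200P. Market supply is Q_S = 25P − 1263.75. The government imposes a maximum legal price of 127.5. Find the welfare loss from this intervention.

In inverse form: demand P = 152.05 − 0.005Q, supply P = 50.55 + 0.04Q.
Competitive equilibrium: 152.05 − 0.005Q = 50.55 + 0.04Q → Q* = 2255.5556, P* = 140.7722.
At the ceiling P = 127.5, quantity supplied = (127.5 − 50.55)/0.04 = 1923.75.
Willingness to pay at Q' = 1923.75: 152.05 − 0.005·1923.75 = 142.4313.
ΔQ = 2255.5556 − 1923.75 = 331.8056; wedge = 142.4313 − 127.5 = 14.9313.
Welfare loss = ½ × 331.8056 × 14.9313 = 2477.14.

2477.14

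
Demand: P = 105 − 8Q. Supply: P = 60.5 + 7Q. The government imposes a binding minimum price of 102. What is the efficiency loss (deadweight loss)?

Competitive equilibrium: 105 − 8Q = 60.5 + 7Q → Q* = 2.9667, P* = 81.2667.
At the floor P = 102, quantity demanded = (105 − 102)/8 = 0.375.
Sellers' marginal cost at Q' = 0.375: 60.5 + 7·0.375 = 63.125.
ΔQ = 2.9667 − 0.375 = 2.5917; wedge = 102 − 63.125 = 38.875.
The triangle = ½ × 2.5917 × 38.875 = 50.38.

50.38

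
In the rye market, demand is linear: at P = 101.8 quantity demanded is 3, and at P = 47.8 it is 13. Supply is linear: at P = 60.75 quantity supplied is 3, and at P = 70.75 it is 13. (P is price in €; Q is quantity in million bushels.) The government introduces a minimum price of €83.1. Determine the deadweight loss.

Demand slope = (47.8 − 101.8)/(13 − 3) = −5.4, so P = 118 − 5.4Q.
Supply slope = (70.75 − 60.75)/(13 − 3) = 1, so P = 57.75 + Q.
Competitive equilibrium: 118 − 5.4Q = 57.75 + Q → Q* = 9.4141, P* = 67.1641.
At the floor P = 83.1, quantity demanded = (118 − 83.1)/5.4 = 6.463.
Sellers' marginal cost at Q' = 6.463: 57.75 + 1·6.463 = 64.213.
ΔQ = 9.4141 − 6.463 = 2.9511; wedge = 83.1 − 64.213 = 18.887.
DWL = ½ × 2.9511 × 18.887 = €27.87 million.

€27.87 million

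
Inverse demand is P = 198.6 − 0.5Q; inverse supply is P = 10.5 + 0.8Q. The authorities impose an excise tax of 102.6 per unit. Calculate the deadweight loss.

4048.75

Competitive equilibrium: 198.6 − 0.5Q = 10.5 + 0.8Q → Q* = 144.69231, P* = 126.25385.
With the tax, the buyer price exceeds the seller price by 102.6: (198.6 − 0.5Q) − (10.5 + 0.8Q) = 102.6 → Q' = 65.76923.
ΔQ = 144.69231 − 65.76923 = 78.92308; the wedge equals the tax, 102.6.
The triangle = ½ × 78.92308 × 102.6 = 4048.75.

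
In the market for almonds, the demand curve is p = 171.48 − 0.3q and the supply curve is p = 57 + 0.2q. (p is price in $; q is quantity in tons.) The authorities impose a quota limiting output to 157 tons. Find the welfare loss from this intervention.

$1294.56

Competitive equilibrium: 171.48 − 0.3q = 57 + 0.2q → q* = 228.96, p* = 102.792.
At q = 157: demand price = 171.48 − 0.3·157 = 124.38; supply price = 57 + 0.2·157 = 88.4.
Δq = 228.96 − 157 = 71.96; wedge = 124.38 − 88.4 = 35.98.
Deadweight loss = ½ × 71.96 × 35.98 = $1294.56.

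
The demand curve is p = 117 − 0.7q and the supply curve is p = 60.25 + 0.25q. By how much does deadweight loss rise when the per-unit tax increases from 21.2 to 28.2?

182

Competitive equilibrium: 117 − 0.7q = 60.25 + 0.25q → q* = 59.7368, p* = 75.1842.
For a per-unit tax t: Δq = t/0.95, so DWL = ½·t·(t/0.95) = t²/1.9.
At t = 21.2: DWL = 236.547. At t = 28.2: DWL = 418.547.
Increase = 418.547 − 236.547 = 182.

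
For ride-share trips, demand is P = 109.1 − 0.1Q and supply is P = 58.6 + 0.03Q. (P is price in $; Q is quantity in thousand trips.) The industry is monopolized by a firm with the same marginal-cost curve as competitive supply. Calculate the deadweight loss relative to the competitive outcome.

Competitive equilibrium: 109.1 − 0.1Q = 58.6 + 0.03Q → Q* = 388.4615, P* = 70.2538.
Marginal revenue: MR = 109.1 − 0.2Q. Set MR = MC: 109.1 − 0.2Q = 58.6 + 0.03Q → Q_m = 219.5652.
Price P_m = 109.1 − 0.1·219.5652 = 87.1435; MC(Q_m) = 58.6 + 0.03·219.5652 = 65.187.
Competitive Q* = 388.4615, so ΔQ = 168.8963; wedge = 87.1435 − 65.187 = 21.9565.
Deadweight loss = ½ × 168.8963 × 21.9565 = $1854.19 thousand.

$1854.19 thousand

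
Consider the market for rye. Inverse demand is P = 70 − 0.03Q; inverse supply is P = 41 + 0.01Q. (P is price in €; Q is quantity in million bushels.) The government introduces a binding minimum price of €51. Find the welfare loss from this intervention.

Competitive equilibrium: 70 − 0.03Q = 41 + 0.01Q → Q* = 725, P* = 48.25.
At the floor P = 51, quantity demanded = (70 − 51)/0.03 = 633.3333.
Sellers' marginal cost at Q' = 633.3333: 41 + 0.01·633.3333 = 47.3333.
ΔQ = 725 − 633.3333 = 91.6667; wedge = 51 − 47.3333 = 3.6667.
The triangle = ½ × 91.6667 × 3.6667 = €168.06 million.

€168.06 million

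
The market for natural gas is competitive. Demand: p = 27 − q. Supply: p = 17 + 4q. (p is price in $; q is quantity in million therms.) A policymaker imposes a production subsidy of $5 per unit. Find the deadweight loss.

Competitive equilibrium: 27 − q = 17 + 4q → q* = 2, p* = 25.
The subsidy lowers effective supply by 5: p = 12 + 4q.
New quantity: 27 − q = 12 + 4q → q' = 3.
Overproduction Δq = 3 − 2 = 1; wedge = subsidy = 5.
DWL = ½ × 1 × 5 = $2.50 million.

$2.50 million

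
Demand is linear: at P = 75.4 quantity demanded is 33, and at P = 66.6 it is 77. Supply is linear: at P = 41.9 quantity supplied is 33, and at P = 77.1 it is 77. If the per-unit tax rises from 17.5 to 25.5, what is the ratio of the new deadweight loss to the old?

Demand slope = (66.6 − 75.4)/(77 − 33) = −0.2, so P = 82 − 0.2Q.
Supply slope = (77.1 − 41.9)/(77 − 33) = 0.8, so P = 15.5 + 0.8Q.
Competitive equilibrium: 82 − 0.2Q = 15.5 + 0.8Q → Q* = 66.5, P* = 68.7.
For a per-unit tax t: ΔQ = t/1, so DWL = ½·t·(t/1) = t²/2.
At t = 17.5: DWL = 153.125. At t = 25.5: DWL = 325.125.
Ratio = (25.5/17.5)² = 2.123.

2.123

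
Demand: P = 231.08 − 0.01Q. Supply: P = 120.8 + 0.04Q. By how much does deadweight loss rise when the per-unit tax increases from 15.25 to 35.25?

Competitive equilibrium: 231.08 − 0.01Q = 120.8 + 0.04Q → Q* = 2205.6, P* = 209.024.
For a per-unit tax t: ΔQ = t/0.05, so DWL = ½·t·(t/0.05) = t²/0.1.
At t = 15.25: DWL = 2325.625. At t = 35.25: DWL = 12425.625.
Increase = 12425.625 − 2325.625 = 10100.

10100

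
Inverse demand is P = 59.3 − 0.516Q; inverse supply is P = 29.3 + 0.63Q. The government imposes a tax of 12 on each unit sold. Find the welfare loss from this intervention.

Competitive equilibrium: 59.3 − 0.516Q = 29.3 + 0.63Q → Q* = 26.178, P* = 45.7921.
With the tax, the buyer price exceeds the seller price by 12: (59.3 − 0.516Q) − (29.3 + 0.63Q) = 12 → Q' = 15.7068.
ΔQ = 26.178 − 15.7068 = 10.4712; the wedge equals the tax, 12.
DWL = ½ × 10.4712 × 12 = 62.83.

62.83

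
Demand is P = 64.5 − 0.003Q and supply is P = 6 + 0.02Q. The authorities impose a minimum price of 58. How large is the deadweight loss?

Competitive equilibrium: 64.5 − 0.003Q = 6 + 0.02Q → Q* = 2543.47826, P* = 56.86957.
At the floor P = 58, quantity demanded = (64.5 − 58)/0.003 = 2166.66667.
Sellers' marginal cost at Q' = 2166.66667: 6 + 0.02·2166.66667 = 49.33333.
ΔQ = 2543.47826 − 2166.66667 = 376.81159; wedge = 58 − 49.33333 = 8.66667.
DWL = ½ × 376.81159 × 8.66667 = 1632.85.

1632.85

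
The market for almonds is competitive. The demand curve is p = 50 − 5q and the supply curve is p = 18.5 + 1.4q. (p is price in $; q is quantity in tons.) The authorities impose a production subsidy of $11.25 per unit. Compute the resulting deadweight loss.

$9.89

Competitive equilibrium: 50 − 5q = 18.5 + 1.4q → q* = 4.9219, p* = 25.3906.
The subsidy lowers effective supply by 11.25: p = 7.25 + 1.4q.
New quantity: 50 − 5q = 7.25 + 1.4q → q' = 6.6797.
Overproduction Δq = 6.6797 − 4.9219 = 1.7578; wedge = subsidy = 11.25.
Deadweight loss = ½ × 1.7578 × 11.25 = $9.89.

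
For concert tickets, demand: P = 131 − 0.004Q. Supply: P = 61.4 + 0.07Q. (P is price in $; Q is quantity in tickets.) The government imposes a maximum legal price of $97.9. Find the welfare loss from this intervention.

Competitive equilibrium: 131 − 0.004Q = 61.4 + 0.07Q → Q* = 940.5405, P* = 127.2378.
At the ceiling P = 97.9, quantity supplied = (97.9 − 61.4)/0.07 = 521.4286.
Willingness to pay at Q' = 521.4286: 131 − 0.004·521.4286 = 128.9143.
ΔQ = 940.5405 − 521.4286 = 419.1119; wedge = 128.9143 − 97.9 = 31.0143.
Welfare loss = ½ × 419.1119 × 31.0143 = $6499.23.

$6499.23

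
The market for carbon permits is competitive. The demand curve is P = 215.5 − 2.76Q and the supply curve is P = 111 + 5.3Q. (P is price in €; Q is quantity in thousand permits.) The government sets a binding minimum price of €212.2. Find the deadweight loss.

Competitive equilibrium: 215.5 − 2.76Q = 111 + 5.3Q → Q* = 12.9653, P* = 179.7159.
At the floor P = 212.2, quantity demanded = (215.5 − 212.2)/2.76 = 1.1957.
Sellers' marginal cost at Q' = 1.1957: 111 + 5.3·1.1957 = 117.3372.
ΔQ = 12.9653 − 1.1957 = 11.7696; wedge = 212.2 − 117.3372 = 94.8628.
Deadweight loss = ½ × 11.7696 × 94.8628 = €558.25 thousand.

€558.25 thousand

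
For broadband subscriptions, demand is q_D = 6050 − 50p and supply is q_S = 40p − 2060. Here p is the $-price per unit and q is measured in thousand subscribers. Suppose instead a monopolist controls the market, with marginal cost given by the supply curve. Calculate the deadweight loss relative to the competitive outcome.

In inverse form: demand p = 121 − 0.02q, supply p = 51.5 + 0.025q.
Competitive equilibrium: 121 − 0.02q = 51.5 + 0.025q → q* = 1544.4444, p* = 90.1111.
Marginal revenue: MR = 121 − 0.04q. Set MR = MC: 121 − 0.04q = 51.5 + 0.025q → q_m = 1069.2308.
Price p_m = 121 − 0.02·1069.2308 = 99.6154; MC(q_m) = 51.5 + 0.025·1069.2308 = 78.2308.
Competitive q* = 1544.4444, so Δq = 475.2136; wedge = 99.6154 − 78.2308 = 21.3846.
Deadweight loss = ½ × 475.2136 × 21.3846 = $5081.13 thousand.

$5081.13 thousand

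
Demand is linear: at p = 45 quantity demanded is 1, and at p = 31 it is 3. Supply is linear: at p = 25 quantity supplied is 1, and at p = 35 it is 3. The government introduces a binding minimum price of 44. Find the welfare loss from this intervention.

13.93

Demand slope = (31 − 45)/(3 − 1) = −7, so p = 52 − 7q.
Supply slope = (35 − 25)/(3 − 1) = 5, so p = 20 + 5q.
Competitive equilibrium: 52 − 7q = 20 + 5q → q* = 2.6667, p* = 33.3333.
At the floor p = 44, quantity demanded = (52 − 44)/7 = 1.1429.
Sellers' marginal cost at q' = 1.1429: 20 + 5·1.1429 = 25.7145.
Δq = 2.6667 − 1.1429 = 1.5238; wedge = 44 − 25.7145 = 18.2855.
Welfare loss = ½ × 1.5238 × 18.2855 = 13.93.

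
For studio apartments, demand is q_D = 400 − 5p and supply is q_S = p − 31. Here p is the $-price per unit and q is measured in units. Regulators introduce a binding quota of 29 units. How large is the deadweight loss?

$84.02

In inverse form: demand p = 80 − 0.2q, supply p = 31 + q.
Competitive equilibrium: 80 − 0.2q = 31 + q → q* = 40.8333, p* = 71.8333.
At q = 29: demand price = 80 − 0.2·29 = 74.2; supply price = 31 + 1·29 = 60.
Δq = 40.8333 − 29 = 11.8333; wedge = 74.2 − 60 = 14.2.
DWL = ½ × 11.8333 × 14.2 = $84.02.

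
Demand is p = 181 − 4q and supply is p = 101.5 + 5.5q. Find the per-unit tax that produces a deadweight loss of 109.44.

Competitive equilibrium: 181 − 4q = 101.5 + 5.5q → q* = 8.3684, p* = 147.5263.
A tax t gives Δq = t/9.5 and wedge t, so DWL = t²/19.
t²/19 = 109.44 → t² = 2079.36 → t = 45.6.

45.6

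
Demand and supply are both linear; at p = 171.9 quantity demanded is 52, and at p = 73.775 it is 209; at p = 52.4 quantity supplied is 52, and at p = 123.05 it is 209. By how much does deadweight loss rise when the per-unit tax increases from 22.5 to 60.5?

Demand slope = (73.775 − 171.9)/(209 − 52) = −0.625, so p = 204.4 − 0.625q.
Supply slope = (123.05 − 52.4)/(209 − 52) = 0.45, so p = 29 + 0.45q.
Competitive equilibrium: 204.4 − 0.625q = 29 + 0.45q → q* = 163.1628, p* = 102.4233.
For a per-unit tax t: Δq = t/1.075, so DWL = ½·t·(t/1.075) = t²/2.15.
At t = 22.5: DWL = 235.465. At t = 60.5: DWL = 1702.442.
Increase = 1702.442 − 235.465 = 1466.98.

1466.98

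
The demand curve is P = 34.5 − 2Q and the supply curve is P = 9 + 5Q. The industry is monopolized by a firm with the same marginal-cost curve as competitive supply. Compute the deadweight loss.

Competitive equilibrium: 34.5 − 2Q = 9 + 5Q → Q* = 3.6429, P* = 27.2143.
Marginal revenue: MR = 34.5 − 4Q. Set MR = MC: 34.5 − 4Q = 9 + 5Q → Q_m = 2.8333.
Price P_m = 34.5 − 2·2.8333 = 28.8334; MC(Q_m) = 9 + 5·2.8333 = 23.1665.
Competitive Q* = 3.6429, so ΔQ = 0.8096; wedge = 28.8334 − 23.1665 = 5.6669.
DWL = ½ × 0.8096 × 5.6669 = 2.29.

2.29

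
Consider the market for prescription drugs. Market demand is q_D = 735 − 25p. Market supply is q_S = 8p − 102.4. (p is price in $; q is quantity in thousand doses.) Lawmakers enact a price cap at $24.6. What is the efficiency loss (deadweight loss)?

In inverse form: demand p = 29.4 − 0.04q, supply p = 12.8 + 0.125q.
Competitive equilibrium: 29.4 − 0.04q = 12.8 + 0.125q → q* = 100.6061, p* = 25.3758.
At the ceiling p = 24.6, quantity supplied = (24.6 − 12.8)/0.125 = 94.4.
Willingness to pay at q' = 94.4: 29.4 − 0.04·94.4 = 25.624.
Δq = 100.6061 − 94.4 = 6.2061; wedge = 25.624 − 24.6 = 1.024.
DWL = ½ × 6.2061 × 1.024 = $3.18 thousand.

$3.18 thousand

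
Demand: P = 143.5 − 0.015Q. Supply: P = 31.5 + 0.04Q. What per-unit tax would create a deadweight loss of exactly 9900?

Competitive equilibrium: 143.5 − 0.015Q = 31.5 + 0.04Q → Q* = 2036.3636, P* = 112.9545.
A tax t gives ΔQ = t/0.055 and wedge t, so DWL = t²/0.11.
t²/0.11 = 9900 → t² = 1089 → t = 33.

33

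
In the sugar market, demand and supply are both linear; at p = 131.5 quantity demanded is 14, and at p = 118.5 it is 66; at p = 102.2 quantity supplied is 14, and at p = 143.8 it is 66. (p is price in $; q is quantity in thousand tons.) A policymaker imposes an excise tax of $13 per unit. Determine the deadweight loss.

Demand slope = (118.5 − 131.5)/(66 − 14) = −0.25, so p = 135 − 0.25q.
Supply slope = (143.8 − 102.2)/(66 − 14) = 0.8, so p = 91 + 0.8q.
Competitive equilibrium: 135 − 0.25q = 91 + 0.8q → q* = 41.9048, p* = 124.5238.
With the tax, the buyer price exceeds the seller price by 13: (135 − 0.25q) − (91 + 0.8q) = 13 → q' = 29.5238.
Δq = 41.9048 − 29.5238 = 12.381; the wedge equals the tax, 13.
The triangle = ½ × 12.381 × 13 = $80.48 thousand.

$80.48 thousand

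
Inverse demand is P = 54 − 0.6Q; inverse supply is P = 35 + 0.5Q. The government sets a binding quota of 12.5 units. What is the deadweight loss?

Competitive equilibrium: 54 − 0.6Q = 35 + 0.5Q → Q* = 17.2727, P* = 43.6364.
At Q = 12.5: demand price = 54 − 0.6·12.5 = 46.5; supply price = 35 + 0.5·12.5 = 41.25.
ΔQ = 17.2727 − 12.5 = 4.7727; wedge = 46.5 − 41.25 = 5.25.
The triangle = ½ × 4.7727 × 5.25 = 12.53.

12.53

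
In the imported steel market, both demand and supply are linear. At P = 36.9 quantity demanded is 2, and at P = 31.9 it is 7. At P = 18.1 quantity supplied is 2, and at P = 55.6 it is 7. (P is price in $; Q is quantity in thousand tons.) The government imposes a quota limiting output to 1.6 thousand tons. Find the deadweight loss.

$28.99 thousand

Demand slope = (31.9 − 36.9)/(7 − 2) = −1, so P = 38.9 − Q.
Supply slope = (55.6 − 18.1)/(7 − 2) = 7.5, so P = 3.1 + 7.5Q.
Competitive equilibrium: 38.9 − Q = 3.1 + 7.5Q → Q* = 4.2118, P* = 34.6882.
At Q = 1.6: demand price = 38.9 − 1·1.6 = 37.3; supply price = 3.1 + 7.5·1.6 = 15.1.
ΔQ = 4.2118 − 1.6 = 2.6118; wedge = 37.3 − 15.1 = 22.2.
Deadweight loss = ½ × 2.6118 × 22.2 = $28.99 thousand.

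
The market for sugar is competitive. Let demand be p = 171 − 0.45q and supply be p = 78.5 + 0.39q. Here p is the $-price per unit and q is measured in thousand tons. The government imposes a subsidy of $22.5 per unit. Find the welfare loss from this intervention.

$301.34 thousand

Competitive equilibrium: 171 − 0.45q = 78.5 + 0.39q → q* = 110.119, p* = 121.4464.
The subsidy lowers effective supply by 22.5: p = 56 + 0.39q.
New quantity: 171 − 0.45q = 56 + 0.39q → q' = 136.9048.
Overproduction Δq = 136.9048 − 110.119 = 26.7858; wedge = subsidy = 22.5.
Welfare loss = ½ × 26.7858 × 22.5 = $301.34 thousand.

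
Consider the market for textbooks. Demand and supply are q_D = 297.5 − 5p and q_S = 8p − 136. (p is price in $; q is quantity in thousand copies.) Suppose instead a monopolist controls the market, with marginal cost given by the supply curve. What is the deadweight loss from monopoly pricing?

$403.28 thousand

In inverse form: demand p = 59.5 − 0.2q, supply p = 17 + 0.125q.
Competitive equilibrium: 59.5 − 0.2q = 17 + 0.125q → q* = 130.7692, p* = 33.3462.
Marginal revenue: MR = 59.5 − 0.4q. Set MR = MC: 59.5 − 0.4q = 17 + 0.125q → q_m = 80.9524.
Price p_m = 59.5 − 0.2·80.9524 = 43.3095; MC(q_m) = 17 + 0.125·80.9524 = 27.1191.
Competitive q* = 130.7692, so Δq = 49.8168; wedge = 43.3095 − 27.1191 = 16.1904.
Deadweight loss = ½ × 49.8168 × 16.1904 = $403.28 thousand.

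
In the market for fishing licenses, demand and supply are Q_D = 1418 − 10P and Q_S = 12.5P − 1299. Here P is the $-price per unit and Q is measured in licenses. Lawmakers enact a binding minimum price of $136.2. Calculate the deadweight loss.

$2146.78

In inverse form: demand P = 141.8 − 0.1Q, supply P = 103.92 + 0.08Q.
Competitive equilibrium: 141.8 − 0.1Q = 103.92 + 0.08Q → Q* = 210.4444, P* = 120.7556.
At the floor P = 136.2, quantity demanded = (141.8 − 136.2)/0.1 = 56.
Sellers' marginal cost at Q' = 56: 103.92 + 0.08·56 = 108.4.
ΔQ = 210.4444 − 56 = 154.4444; wedge = 136.2 − 108.4 = 27.8.
The triangle = ½ × 154.4444 × 27.8 = $2146.78.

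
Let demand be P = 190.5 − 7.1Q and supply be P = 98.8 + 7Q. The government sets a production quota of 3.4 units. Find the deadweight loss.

67.91

Competitive equilibrium: 190.5 − 7.1Q = 98.8 + 7Q → Q* = 6.50355, P* = 144.32482.
At Q = 3.4: demand price = 190.5 − 7.1·3.4 = 166.36; supply price = 98.8 + 7·3.4 = 122.6.
ΔQ = 6.50355 − 3.4 = 3.10355; wedge = 166.36 − 122.6 = 43.76.
Deadweight loss = ½ × 3.10355 × 43.76 = 67.91.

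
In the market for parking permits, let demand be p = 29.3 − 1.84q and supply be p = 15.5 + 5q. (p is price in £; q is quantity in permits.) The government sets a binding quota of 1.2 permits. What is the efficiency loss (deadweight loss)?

Competitive equilibrium: 29.3 − 1.84q = 15.5 + 5q → q* = 2.0175, p* = 25.5877.
At q = 1.2: demand price = 29.3 − 1.84·1.2 = 27.092; supply price = 15.5 + 5·1.2 = 21.5.
Δq = 2.0175 − 1.2 = 0.8175; wedge = 27.092 − 21.5 = 5.592.
DWL = ½ × 0.8175 × 5.592 = £2.29.

£2.29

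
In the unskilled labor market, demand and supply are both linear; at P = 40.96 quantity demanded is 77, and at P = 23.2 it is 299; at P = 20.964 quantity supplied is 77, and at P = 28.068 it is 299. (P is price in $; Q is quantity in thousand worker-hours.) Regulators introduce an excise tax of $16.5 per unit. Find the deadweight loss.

Demand slope = (23.2 − 40.96)/(299 − 77) = −0.08, so P = 47.12 − 0.08Q.
Supply slope = (28.068 − 20.964)/(299 − 77) = 0.032, so P = 18.5 + 0.032Q.
Competitive equilibrium: 47.12 − 0.08Q = 18.5 + 0.032Q → Q* = 255.5357, P* = 26.6771.
With the tax, the buyer price exceeds the seller price by 16.5: (47.12 − 0.08Q) − (18.5 + 0.032Q) = 16.5 → Q' = 108.2143.
ΔQ = 255.5357 − 108.2143 = 147.3214; the wedge equals the tax, 16.5.
Deadweight loss = ½ × 147.3214 × 16.5 = $1215.40 thousand.

$1215.40 thousand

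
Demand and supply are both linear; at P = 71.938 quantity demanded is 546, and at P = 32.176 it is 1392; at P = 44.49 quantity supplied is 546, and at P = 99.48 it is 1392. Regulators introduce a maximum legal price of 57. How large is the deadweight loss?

155

Demand slope = (32.176 − 71.938)/(1392 − 546) = −0.047, so P = 97.6 − 0.047Q.
Supply slope = (99.48 − 44.49)/(1392 − 546) = 0.065, so P = 9 + 0.065Q.
Competitive equilibrium: 97.6 − 0.047Q = 9 + 0.065Q → Q* = 791.0714, P* = 60.4196.
At the ceiling P = 57, quantity supplied = (57 − 9)/0.065 = 738.4615.
Willingness to pay at Q' = 738.4615: 97.6 − 0.047·738.4615 = 62.8923.
ΔQ = 791.0714 − 738.4615 = 52.6099; wedge = 62.8923 − 57 = 5.8923.
Deadweight loss = ½ × 52.6099 × 5.8923 = 155.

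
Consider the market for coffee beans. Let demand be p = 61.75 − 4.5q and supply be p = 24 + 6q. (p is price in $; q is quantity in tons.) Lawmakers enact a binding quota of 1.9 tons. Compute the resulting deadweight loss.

$15.09

Competitive equilibrium: 61.75 − 4.5q = 24 + 6q → q* = 3.5952, p* = 45.5714.
At q = 1.9: demand price = 61.75 − 4.5·1.9 = 53.2; supply price = 24 + 6·1.9 = 35.4.
Δq = 3.5952 − 1.9 = 1.6952; wedge = 53.2 − 35.4 = 17.8.
Deadweight loss = ½ × 1.6952 × 17.8 = $15.09.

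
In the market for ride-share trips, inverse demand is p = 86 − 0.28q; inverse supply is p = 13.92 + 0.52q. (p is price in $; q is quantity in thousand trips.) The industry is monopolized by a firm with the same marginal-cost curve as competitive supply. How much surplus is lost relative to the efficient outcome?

Competitive equilibrium: 86 − 0.28q = 13.92 + 0.52q → q* = 90.1, p* = 60.772.
Marginal revenue: MR = 86 − 0.56q. Set MR = MC: 86 − 0.56q = 13.92 + 0.52q → q_m = 66.7407.
Price p_m = 86 − 0.28·66.7407 = 67.3126; MC(q_m) = 13.92 + 0.52·66.7407 = 48.6252.
Competitive q* = 90.1, so Δq = 23.3593; wedge = 67.3126 − 48.6252 = 18.6874.
Deadweight loss = ½ × 23.3593 × 18.6874 = $218.26 thousand.

$218.26 thousand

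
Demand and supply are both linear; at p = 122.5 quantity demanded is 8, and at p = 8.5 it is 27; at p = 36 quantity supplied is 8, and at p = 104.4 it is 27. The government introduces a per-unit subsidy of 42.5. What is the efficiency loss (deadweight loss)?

94.08

Demand slope = (8.5 − 122.5)/(27 − 8) = −6, so p = 170.5 − 6q.
Supply slope = (104.4 − 36)/(27 − 8) = 3.6, so p = 7.2 + 3.6q.
Competitive equilibrium: 170.5 − 6q = 7.2 + 3.6q → q* = 17.0104, p* = 68.4375.
The subsidy lowers effective supply by 42.5: p = 3.6q − 35.3.
New quantity: 170.5 − 6q = 3.6q − 35.3 → q' = 21.4375.
Overproduction Δq = 21.4375 − 17.0104 = 4.4271; wedge = subsidy = 42.5.
DWL = ½ × 4.4271 × 42.5 = 94.08.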